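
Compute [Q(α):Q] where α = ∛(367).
[Q(α):Q] = 3

The minimal polynomial of α is x^3 - 367, irreducible over Q since 367 is not a perfect cube (so x^3 - 367 has no rational root). Hence [Q(α):Q] = deg(m_α) = 3.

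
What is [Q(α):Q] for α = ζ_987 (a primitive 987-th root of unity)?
[Q(α):Q] = 552

The minimal polynomial of ζ_987 over Q is the 987-th cyclotomic polynomial Φ_987(x), which is irreducible over Q and has degree φ(987) = 552. Hence [Q(α):Q] = φ(987) = 552.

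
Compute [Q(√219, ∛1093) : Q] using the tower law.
[Q(√219, ∛1093) : Q] = 6

Let L = Q(√219, ∛1093). Since Q(√219) ⊂ L and [Q(√219):Q] = 2, the tower law gives 2 | [L:Q]. Likewise Q(∛1093) ⊂ L with [Q(∛1093):Q] = 3 (because 1093 is not a perfect cube), so 3 | [L:Q]. As gcd(2,3) = 1, [L:Q] is divisible by 6. Conversely L is generated over Q by √219 and ∛1093, so [L:Q] ≤ 2·3 = 6. Therefore [Q(√219, ∛1093) : Q] = 6.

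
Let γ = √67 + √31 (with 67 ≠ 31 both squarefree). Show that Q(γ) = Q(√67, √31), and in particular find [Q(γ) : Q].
[Q(γ) : Q] = 4 (equivalently, Q(γ) = Q(√67, √31))

Obviously Q(γ) ⊆ Q(√67, √31), and [Q(√67, √31):Q] = 4 (since 67, 31 are distinct squarefree integers > 1 with 2077 not a perfect square). To show equality we compute the minimal polynomial of γ. From γ = √67 + √31: γ^2 = 67 + 2√(2077) + 31 = 98 + 2√(2077), so γ^2 - 98 = 2√(2077); squaring, (γ^2 - 98)^2 = 4·2077, i.e. γ^4 - 196γ^2 + 9604 - 8308 = 0, i.e. γ^4 - 196γ^2 + 1296 = 0. So γ is a root of x^4 - 196x^2 + 1296. This polynomial is irreducible over Q: it has no rational root (each ±√67 ± √31 is irrational), and any factorization into two quadratics over Q would force √(2077) ∈ Q (pairing opposite roots) or √67, √31 ∈ Q (other pairings), all impossible. Hence [Q(γ):Q] = 4 = [Q(√67, √31):Q], so Q(γ) = Q(√67, √31).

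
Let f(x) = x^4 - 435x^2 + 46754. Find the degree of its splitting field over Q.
[K : Q] = 4

Solving the quadratic in x^2: x^2 = (435 ± √(435^2 - 4·46754))/2 = (435 ± √2209)/2 = (435 ± 47)/2, giving x^2 = 241 or x^2 = 194. So f(x) = (x^2 - 241)(x^2 - 194) and the roots of f are ±√241, ±√194. Hence the splitting field is K = Q(√241, √194). Since 241 and 194 are distinct squarefree integers > 1, their product 46754 is not a perfect square, so √194 ∉ Q(√241). By the tower law [K:Q] = [Q(√241,√194):Q(√241)] · [Q(√241):Q] = 2 · 2 = 4.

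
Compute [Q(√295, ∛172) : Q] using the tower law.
[Q(√295, ∛172) : Q] = 6

Let L = Q(√295, ∛172). Since Q(√295) ⊂ L and [Q(√295):Q] = 2, the tower law gives 2 | [L:Q]. Likewise Q(∛172) ⊂ L with [Q(∛172):Q] = 3 (because 172 is not a perfect cube), so 3 | [L:Q]. As gcd(2,3) = 1, [L:Q] is divisible by 6. Conversely L is generated over Q by √295 and ∛172, so [L:Q] ≤ 2·3 = 6. Therefore [Q(√295, ∛172) : Q] = 6.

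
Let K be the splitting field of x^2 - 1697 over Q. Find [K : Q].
[K : Q] = 2

f(x) = x^2 - 1697 factors as (x - √1697)(x + √1697). The splitting field is K = Q(√1697). Since 1697 is squarefree and > 1, it is not a perfect square, so x^2 - 1697 is irreducible over Q and [Q(√1697) : Q] = 2. Hence [K : Q] = 2.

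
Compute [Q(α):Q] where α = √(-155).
[Q(α):Q] = 2

[Q(α):Q] equals the degree of the minimal polynomial of α. Here α^2 = -155 and x^2 + 155 is irreducible (d = -155 is squarefree, ≠ 1, hence not a square), so deg(m_α) = 2. Thus [Q(α):Q] = 2.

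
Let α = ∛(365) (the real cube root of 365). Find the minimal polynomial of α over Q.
m_α(x) = x^3 - 365

α satisfies α^3 = 365, so x^3 - 365 annihilates α. By the rational root test, a rational root p/q (in lowest terms) of x^3 - 365 would satisfy p^3 = 365 q^3, forcing q = 1 and p^3 = 365; but 365 is not a perfect cube, contradiction. A monic cubic over Q with no rational root is irreducible (any nontrivial factorization would include a linear factor). Hence x^3 - 365 is the minimal polynomial of α, and in particular [Q(α):Q] = 3.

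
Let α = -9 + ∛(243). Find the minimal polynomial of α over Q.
m_α(x) = x^3 + 27x^2 + 243x + 486

Set β = α + 9 = ∛(243), so β^3 = 243. Then (α + 9)^3 - 243 = 0, i.e. α is a root of g(x) = (x + 9)^3 - 243 = x^3 + 27x^2 + 243x + 486. Since g(x) = h(x + 9) where h(x) = x^3 - 243, and h is irreducible over Q (because 243 is not a perfect cube, so h has no rational root, and a monic cubic with no rational root is irreducible), g is also irreducible (irreducibility is preserved under the substitution x → x + 9). Hence m_α(x) = x^3 + 27x^2 + 243x + 486.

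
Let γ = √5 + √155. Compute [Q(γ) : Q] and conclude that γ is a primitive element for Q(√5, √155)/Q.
[Q(γ) : Q] = 4 (equivalently, Q(γ) = Q(√5, √155))

Obviously Q(γ) ⊆ Q(√5, √155), and [Q(√5, √155):Q] = 4 (since 5, 155 are distinct squarefree integers > 1 with 775 not a perfect square). To show equality we compute the minimal polynomial of γ. From γ = √5 + √155: γ^2 = 5 + 2√(775) + 155 = 160 + 2√(775), so γ^2 - 160 = 2√(775); squaring, (γ^2 - 160)^2 = 4·775, i.e. γ^4 - 320γ^2 + 25600 - 3100 = 0, i.e. γ^4 - 320γ^2 + 22500 = 0. So γ is a root of x^4 - 320x^2 + 22500. This polynomial is irreducible over Q: it has no rational root (each ±√5 ± √155 is irrational), and any factorization into two quadratics over Q would force √(775) ∈ Q (pairing opposite roots) or √5, √155 ∈ Q (other pairings), all impossible. Hence [Q(γ):Q] = 4 = [Q(√5, √155):Q], so Q(γ) = Q(√5, √155).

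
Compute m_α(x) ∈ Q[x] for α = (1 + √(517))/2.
m_α(x) = x^2 - x - 129

From 2α - 1 = √(517), squaring gives (2α - 1)^2 = 517, i.e. 4α^2 - 4α + 1 = 517, so α^2 - α + (1 - 517)/4 = 0. Since 517 ≡ 1 (mod 4), (1 - 517)/4 = -129 ∈ Z. The polynomial x^2 - x - 129 has discriminant 1 - 4·(-129) = 517, which is not a perfect square in Q (d = 517 is squarefree and ≠ 1), so x^2 - x - 129 is irreducible over Q. It is the minimal polynomial of α.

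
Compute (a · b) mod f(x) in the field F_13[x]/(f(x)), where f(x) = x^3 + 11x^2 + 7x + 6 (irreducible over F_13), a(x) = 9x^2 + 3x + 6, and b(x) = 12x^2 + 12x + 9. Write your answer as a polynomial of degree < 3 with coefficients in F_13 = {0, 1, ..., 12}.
a · b ≡ 10x^2 + 12x (mod f(x))

Multiply in F_13[x]: a(x)·b(x) = (9x^2 + 3x + 6)·(12x^2 + 12x + 9) = 4x^4 + x^3 + 7x^2 + 8x + 2. This has degree ≥ 3, so divide by f(x) over F_13: 4x^4 + x^3 + 7x^2 + 8x + 2 = (4x + 9)·(x^3 + 11x^2 + 7x + 6) + (10x^2 + 12x). Hence a·b ≡ 10x^2 + 12x (mod f). (F_13[x]/(f) is a field with 13^3 = 2197 elements since f is irreducible of degree 3.)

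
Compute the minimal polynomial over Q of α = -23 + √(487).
m_α(x) = x^2 + 46x + 42

From α + 23 = √(487), squaring gives (α + 23)^2 = 487, i.e. α^2 + 46α + 529 = 487, so α^2 + 46α + 42 = 0. The discriminant of x^2 + 46x + 42 is (46)^2 - 4·(42) = 2116 - 168 = 1948, and 4·(487) is not a perfect square in Q since 487 is squarefree and ≠ 1. Hence x^2 + 46x + 42 is irreducible over Q and is the minimal polynomial of α.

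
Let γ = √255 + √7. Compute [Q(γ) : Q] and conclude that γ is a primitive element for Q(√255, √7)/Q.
[Q(γ) : Q] = 4 (equivalently, Q(γ) = Q(√255, √7))

Obviously Q(γ) ⊆ Q(√255, √7), and [Q(√255, √7):Q] = 4 (since 255, 7 are distinct squarefree integers > 1 with 1785 not a perfect square). To show equality we compute the minimal polynomial of γ. From γ = √255 + √7: γ^2 = 255 + 2√(1785) + 7 = 262 + 2√(1785), so γ^2 - 262 = 2√(1785); squaring, (γ^2 - 262)^2 = 4·1785, i.e. γ^4 - 524γ^2 + 68644 - 7140 = 0, i.e. γ^4 - 524γ^2 + 61504 = 0. So γ is a root of x^4 - 524x^2 + 61504. This polynomial is irreducible over Q: it has no rational root (each ±√255 ± √7 is irrational), and any factorization into two quadratics over Q would force √(1785) ∈ Q (pairing opposite roots) or √255, √7 ∈ Q (other pairings), all impossible. Hence [Q(γ):Q] = 4 = [Q(√255, √7):Q], so Q(γ) = Q(√255, √7).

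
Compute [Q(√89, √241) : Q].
[Q(√89, √241) : Q] = 4

[Q(√89):Q] = 2 (min poly x^2 - 89, irreducible since 89 is squarefree > 1). For the top step, suppose √241 ∈ Q(√89), say √241 = c + d√89 with c, d ∈ Q. Squaring: 241 = c^2 + 89d^2 + 2cd√89. Since √89 ∉ Q this forces 2cd = 0. If d = 0 then √241 = c ∈ Q, contradicting 241 squarefree > 1. If c = 0 then 241 = 89d^2, so 89·241 = (89d)^2 is a perfect square in Q — but 89·241 = 21449 is not a perfect square (since 89 and 241 are distinct squarefree integers). Contradiction. Hence √241 ∉ Q(√89), so x^2 - 241 stays irreducible over Q(√89) and [Q(√89, √241) : Q(√89)] = 2. By the tower law, [Q(√89, √241) : Q] = 2 · 2 = 4.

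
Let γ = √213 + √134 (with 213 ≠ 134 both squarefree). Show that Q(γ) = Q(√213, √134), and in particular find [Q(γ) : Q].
[Q(γ) : Q] = 4 (equivalently, Q(γ) = Q(√213, √134))

Obviously Q(γ) ⊆ Q(√213, √134), and [Q(√213, √134):Q] = 4 (since 213, 134 are distinct squarefree integers > 1 with 28542 not a perfect square). To show equality we compute the minimal polynomial of γ. From γ = √213 + √134: γ^2 = 213 + 2√(28542) + 134 = 347 + 2√(28542), so γ^2 - 347 = 2√(28542); squaring, (γ^2 - 347)^2 = 4·28542, i.e. γ^4 - 694γ^2 + 120409 - 114168 = 0, i.e. γ^4 - 694γ^2 + 6241 = 0. So γ is a root of x^4 - 694x^2 + 6241. This polynomial is irreducible over Q: it has no rational root (each ±√213 ± √134 is irrational), and any factorization into two quadratics over Q would force √(28542) ∈ Q (pairing opposite roots) or √213, √134 ∈ Q (other pairings), all impossible. Hence [Q(γ):Q] = 4 = [Q(√213, √134):Q], so Q(γ) = Q(√213, √134).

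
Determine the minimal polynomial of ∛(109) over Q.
m_α(x) = x^3 - 109

α satisfies α^3 = 109, so x^3 - 109 annihilates α. By the rational root test, a rational root p/q (in lowest terms) of x^3 - 109 would satisfy p^3 = 109 q^3, forcing q = 1 and p^3 = 109; but 109 is not a perfect cube, contradiction. A monic cubic over Q with no rational root is irreducible (any nontrivial factorization would include a linear factor). Hence x^3 - 109 is the minimal polynomial of α, and in particular [Q(α):Q] = 3.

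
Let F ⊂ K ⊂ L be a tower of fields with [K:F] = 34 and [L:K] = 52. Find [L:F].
[L:F] = 1768

The tower law says that for any tower of field extensions F ⊂ K ⊂ L with finite degrees, [L:F] = [L:K] · [K:F]. Here this gives [L:F] = 52 · 34 = 1768.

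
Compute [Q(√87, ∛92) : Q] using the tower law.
[Q(√87, ∛92) : Q] = 6

Let L = Q(√87, ∛92). Since Q(√87) ⊂ L and [Q(√87):Q] = 2, the tower law gives 2 | [L:Q]. Likewise Q(∛92) ⊂ L with [Q(∛92):Q] = 3 (because 92 is not a perfect cube), so 3 | [L:Q]. As gcd(2,3) = 1, [L:Q] is divisible by 6. Conversely L is generated over Q by √87 and ∛92, so [L:Q] ≤ 2·3 = 6. Therefore [Q(√87, ∛92) : Q] = 6.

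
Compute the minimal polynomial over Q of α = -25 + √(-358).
m_α(x) = x^2 + 50x + 983

From α + 25 = √(-358), squaring gives (α + 25)^2 = -358, i.e. α^2 + 50α + 625 = -358, so α^2 + 50α + 983 = 0. The discriminant of x^2 + 50x + 983 is (50)^2 - 4·(983) = 2500 - 3932 = -1432, and 4·(-358) is not a perfect square in Q since -358 is squarefree and ≠ 1. Hence x^2 + 50x + 983 is irreducible over Q and is the minimal polynomial of α.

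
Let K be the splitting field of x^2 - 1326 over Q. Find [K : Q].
[K : Q] = 2

f(x) = x^2 - 1326 factors as (x - √1326)(x + √1326). The splitting field is K = Q(√1326). Since 1326 is squarefree and > 1, it is not a perfect square, so x^2 - 1326 is irreducible over Q and [Q(√1326) : Q] = 2. Hence [K : Q] = 2.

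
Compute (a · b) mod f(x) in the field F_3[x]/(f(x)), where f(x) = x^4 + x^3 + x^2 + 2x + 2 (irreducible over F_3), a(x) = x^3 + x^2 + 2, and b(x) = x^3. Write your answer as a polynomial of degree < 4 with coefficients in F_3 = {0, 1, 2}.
a · b ≡ x^3 + 2x^2 + 2x + 2 (mod f(x))

Multiply in F_3[x]: a(x)·b(x) = (x^3 + x^2 + 2)·(x^3) = x^6 + x^5 + 2x^3. This has degree ≥ 4, so divide by f(x) over F_3: x^6 + x^5 + 2x^3 = (x^2 + 2)·(x^4 + x^3 + x^2 + 2x + 2) + (x^3 + 2x^2 + 2x + 2). Hence a·b ≡ x^3 + 2x^2 + 2x + 2 (mod f). (F_3[x]/(f) is a field with 3^4 = 81 elements since f is irreducible of degree 4.)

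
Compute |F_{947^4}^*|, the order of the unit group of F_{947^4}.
|F_{947^4}^*| = 804266382480

F_{947^4} has 947^4 = 804266382481 elements; its multiplicative group consists of all nonzero elements, so |F_{947^4}^*| = 804266382481 - 1 = 804266382480. (It is cyclic since any finite subgroup of the multiplicative group of a field is cyclic.)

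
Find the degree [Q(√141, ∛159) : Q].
[Q(√141, ∛159) : Q] = 6

Let L = Q(√141, ∛159). Since Q(√141) ⊂ L and [Q(√141):Q] = 2, the tower law gives 2 | [L:Q]. Likewise Q(∛159) ⊂ L with [Q(∛159):Q] = 3 (because 159 is not a perfect cube), so 3 | [L:Q]. As gcd(2,3) = 1, [L:Q] is divisible by 6. Conversely L is generated over Q by √141 and ∛159, so [L:Q] ≤ 2·3 = 6. Therefore [Q(√141, ∛159) : Q] = 6.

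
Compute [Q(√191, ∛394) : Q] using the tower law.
[Q(√191, ∛394) : Q] = 6

Let L = Q(√191, ∛394). Since Q(√191) ⊂ L and [Q(√191):Q] = 2, the tower law gives 2 | [L:Q]. Likewise Q(∛394) ⊂ L with [Q(∛394):Q] = 3 (because 394 is not a perfect cube), so 3 | [L:Q]. As gcd(2,3) = 1, [L:Q] is divisible by 6. Conversely L is generated over Q by √191 and ∛394, so [L:Q] ≤ 2·3 = 6. Therefore [Q(√191, ∛394) : Q] = 6.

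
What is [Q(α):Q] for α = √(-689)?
[Q(α):Q] = 2

[Q(α):Q] equals the degree of the minimal polynomial of α. Here α^2 = -689 and x^2 + 689 is irreducible (d = -689 is squarefree, ≠ 1, hence not a square), so deg(m_α) = 2. Thus [Q(α):Q] = 2.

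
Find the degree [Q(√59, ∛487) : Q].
[Q(√59, ∛487) : Q] = 6

Let L = Q(√59, ∛487). Since Q(√59) ⊂ L and [Q(√59):Q] = 2, the tower law gives 2 | [L:Q]. Likewise Q(∛487) ⊂ L with [Q(∛487):Q] = 3 (because 487 is not a perfect cube), so 3 | [L:Q]. As gcd(2,3) = 1, [L:Q] is divisible by 6. Conversely L is generated over Q by √59 and ∛487, so [L:Q] ≤ 2·3 = 6. Therefore [Q(√59, ∛487) : Q] = 6.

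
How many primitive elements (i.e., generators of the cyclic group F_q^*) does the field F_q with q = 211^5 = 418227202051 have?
There are φ(418227202050) = 95524224000 primitive elements

F_q^* is cyclic of order q - 1 = 418227202050. A cyclic group of order m has exactly φ(m) generators. Here m = 418227202050 = 2 · 3 · 5^2 · 7 · 1361 · 292661, so the number of primitive elements is φ(418227202050) = 95524224000.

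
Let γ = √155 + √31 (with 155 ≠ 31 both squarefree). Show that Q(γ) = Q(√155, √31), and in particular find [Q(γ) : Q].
[Q(γ) : Q] = 4 (equivalently, Q(γ) = Q(√155, √31))

Obviously Q(γ) ⊆ Q(√155, √31), and [Q(√155, √31):Q] = 4 (since 155, 31 are distinct squarefree integers > 1 with 4805 not a perfect square). To show equality we compute the minimal polynomial of γ. From γ = √155 + √31: γ^2 = 155 + 2√(4805) + 31 = 186 + 2√(4805), so γ^2 - 186 = 2√(4805); squaring, (γ^2 - 186)^2 = 4·4805, i.e. γ^4 - 372γ^2 + 34596 - 19220 = 0, i.e. γ^4 - 372γ^2 + 15376 = 0. So γ is a root of x^4 - 372x^2 + 15376. This polynomial is irreducible over Q: it has no rational root (each ±√155 ± √31 is irrational), and any factorization into two quadratics over Q would force √(4805) ∈ Q (pairing opposite roots) or √155, √31 ∈ Q (other pairings), all impossible. Hence [Q(γ):Q] = 4 = [Q(√155, √31):Q], so Q(γ) = Q(√155, √31).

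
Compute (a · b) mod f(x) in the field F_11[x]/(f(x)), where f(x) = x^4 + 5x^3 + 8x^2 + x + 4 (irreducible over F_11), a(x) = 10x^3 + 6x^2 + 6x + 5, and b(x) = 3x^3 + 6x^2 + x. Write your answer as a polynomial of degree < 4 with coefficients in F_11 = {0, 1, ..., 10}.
a · b ≡ 2x^3 + x^2 + 10x + 1 (mod f(x))

Multiply in F_11[x]: a(x)·b(x) = (10x^3 + 6x^2 + 6x + 5)·(3x^3 + 6x^2 + x) = 8x^6 + x^5 + 9x^4 + 2x^3 + 3x^2 + 5x. This has degree ≥ 4, so divide by f(x) over F_11: 8x^6 + x^5 + 9x^4 + 2x^3 + 3x^2 + 5x = (8x^2 + 5x + 8)·(x^4 + 5x^3 + 8x^2 + x + 4) + (2x^3 + x^2 + 10x + 1). Hence a·b ≡ 2x^3 + x^2 + 10x + 1 (mod f). (F_11[x]/(f) is a field with 11^4 = 14641 elements since f is irreducible of degree 4.)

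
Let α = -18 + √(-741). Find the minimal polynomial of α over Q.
m_α(x) = x^2 + 36x + 1065

From α + 18 = √(-741), squaring gives (α + 18)^2 = -741, i.e. α^2 + 36α + 324 = -741, so α^2 + 36α + 1065 = 0. The discriminant of x^2 + 36x + 1065 is (36)^2 - 4·(1065) = 1296 - 4260 = -2964, and 4·(-741) is not a perfect square in Q since -741 is squarefree and ≠ 1. Hence x^2 + 36x + 1065 is irreducible over Q and is the minimal polynomial of α.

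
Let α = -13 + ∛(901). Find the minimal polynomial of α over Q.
m_α(x) = x^3 + 39x^2 + 507x + 1296

Set β = α + 13 = ∛(901), so β^3 = 901. Then (α + 13)^3 - 901 = 0, i.e. α is a root of g(x) = (x + 13)^3 - 901 = x^3 + 39x^2 + 507x + 1296. Since g(x) = h(x + 13) where h(x) = x^3 - 901, and h is irreducible over Q (because 901 is not a perfect cube, so h has no rational root, and a monic cubic with no rational root is irreducible), g is also irreducible (irreducibility is preserved under the substitution x → x + 13). Hence m_α(x) = x^3 + 39x^2 + 507x + 1296.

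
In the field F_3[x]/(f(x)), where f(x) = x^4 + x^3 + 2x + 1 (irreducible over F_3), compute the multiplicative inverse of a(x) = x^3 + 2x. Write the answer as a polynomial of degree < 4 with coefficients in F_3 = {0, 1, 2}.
a(x)^(-1) ≡ 2x^3 + 2x^2 + x + 2 (mod f(x))

Since f is irreducible over F_3, F_3[x]/(f) is a field and a(x) ≠ 0 has an inverse. Apply the extended Euclidean algorithm to f(x) and a(x) in F_3[x]: f(x) = (x + 1)·a(x) + (x^2 + 1);  a(x) = (x)·(x^2 + 1) + (x);  (x^2 + 1) = (x)·(x) + (1). The last nonzero remainder is the constant 1 = gcd(f, a) in F_3. Back-substituting through the division chain expresses 1 = s(x)·a(x) + t(x)·f(x) with s(x) ≡ 2x^3 + 2x^2 + x + 2 (mod f), so a(x)^(-1) ≡ s(x) = 2x^3 + 2x^2 + x + 2 (mod f). Check: (x^3 + 2x)·(2x^3 + 2x^2 + x + 2) = 2x^6 + 2x^5 + 2x^4 + 2x^2 + x ≡ 1 (mod x^4 + x^3 + 2x + 1).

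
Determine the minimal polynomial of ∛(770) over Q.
m_α(x) = x^3 - 770

α satisfies α^3 = 770, so x^3 - 770 annihilates α. By the rational root test, a rational root p/q (in lowest terms) of x^3 - 770 would satisfy p^3 = 770 q^3, forcing q = 1 and p^3 = 770; but 770 is not a perfect cube, contradiction. A monic cubic over Q with no rational root is irreducible (any nontrivial factorization would include a linear factor). Hence x^3 - 770 is the minimal polynomial of α, and in particular [Q(α):Q] = 3.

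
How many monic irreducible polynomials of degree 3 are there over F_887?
There are 232621072 monic irreducible polynomials of degree 3 over F_887

Each element of F_{887^3} that lies in no proper subfield is a root of exactly one monic irreducible of degree 3 over F_887, and each such polynomial has 3 distinct roots in F_{887^3}. By Möbius inversion the count is N_887(3) = (1/3) Σ_{d|3} μ(3/d) · 887^d = (1/3)(μ(3)·887^1 + μ(1)·887^3) = 697863216/3 = 232621072.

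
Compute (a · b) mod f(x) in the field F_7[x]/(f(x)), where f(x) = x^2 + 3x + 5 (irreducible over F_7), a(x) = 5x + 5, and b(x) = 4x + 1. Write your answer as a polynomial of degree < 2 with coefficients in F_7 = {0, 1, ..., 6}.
a · b ≡ 3 (mod f(x))

Multiply in F_7[x]: a(x)·b(x) = (5x + 5)·(4x + 1) = 6x^2 + 4x + 5. This has degree ≥ 2, so divide by f(x) over F_7: 6x^2 + 4x + 5 = (6)·(x^2 + 3x + 5) + (3). Hence a·b ≡ 3 (mod f). (F_7[x]/(f) is a field with 7^2 = 49 elements since f is irreducible of degree 2.)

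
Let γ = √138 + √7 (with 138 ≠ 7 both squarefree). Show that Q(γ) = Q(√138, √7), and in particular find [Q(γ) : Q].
[Q(γ) : Q] = 4 (equivalently, Q(γ) = Q(√138, √7))

Obviously Q(γ) ⊆ Q(√138, √7), and [Q(√138, √7):Q] = 4 (since 138, 7 are distinct squarefree integers > 1 with 966 not a perfect square). To show equality we compute the minimal polynomial of γ. From γ = √138 + √7: γ^2 = 138 + 2√(966) + 7 = 145 + 2√(966), so γ^2 - 145 = 2√(966); squaring, (γ^2 - 145)^2 = 4·966, i.e. γ^4 - 290γ^2 + 21025 - 3864 = 0, i.e. γ^4 - 290γ^2 + 17161 = 0. So γ is a root of x^4 - 290x^2 + 17161. This polynomial is irreducible over Q: it has no rational root (each ±√138 ± √7 is irrational), and any factorization into two quadratics over Q would force √(966) ∈ Q (pairing opposite roots) or √138, √7 ∈ Q (other pairings), all impossible. Hence [Q(γ):Q] = 4 = [Q(√138, √7):Q], so Q(γ) = Q(√138, √7).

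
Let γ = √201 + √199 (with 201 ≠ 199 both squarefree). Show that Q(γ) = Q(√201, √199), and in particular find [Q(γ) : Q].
[Q(γ) : Q] = 4 (equivalently, Q(γ) = Q(√201, √199))

Obviously Q(γ) ⊆ Q(√201, √199), and [Q(√201, √199):Q] = 4 (since 201, 199 are distinct squarefree integers > 1 with 39999 not a perfect square). To show equality we compute the minimal polynomial of γ. From γ = √201 + √199: γ^2 = 201 + 2√(39999) + 199 = 400 + 2√(39999), so γ^2 - 400 = 2√(39999); squaring, (γ^2 - 400)^2 = 4·39999, i.e. γ^4 - 800γ^2 + 160000 - 159996 = 0, i.e. γ^4 - 800γ^2 + 4 = 0. So γ is a root of x^4 - 800x^2 + 4. This polynomial is irreducible over Q: it has no rational root (each ±√201 ± √199 is irrational), and any factorization into two quadratics over Q would force √(39999) ∈ Q (pairing opposite roots) or √201, √199 ∈ Q (other pairings), all impossible. Hence [Q(γ):Q] = 4 = [Q(√201, √199):Q], so Q(γ) = Q(√201, √199).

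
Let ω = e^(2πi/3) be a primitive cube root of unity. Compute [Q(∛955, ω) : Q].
[Q(∛955, ω) : Q] = 6

[Q(∛955):Q] = 3 (min poly x^3 - 955, irreducible since 955 is not a perfect cube). [Q(ω):Q] = 2 (min poly x^2 + x + 1). Since Q(∛955) ⊂ R and ω ∉ R, we have ω ∉ Q(∛955), so x^2 + x + 1 remains irreducible over Q(∛955) and [Q(∛955, ω) : Q(∛955)] = 2. By the tower law, [Q(∛955, ω) : Q] = 3 · 2 = 6. (In fact Q(∛955, ω) is the splitting field of x^3 - 955 over Q.)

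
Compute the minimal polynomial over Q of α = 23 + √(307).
m_α(x) = x^2 - 46x + 222

From α - 23 = √(307), squaring gives (α - 23)^2 = 307, i.e. α^2 - 46α + 529 = 307, so α^2 - 46α + 222 = 0. The discriminant of x^2 - 46x + 222 is (-46)^2 - 4·(222) = 2116 - 888 = 1228, and 4·(307) is not a perfect square in Q since 307 is squarefree and ≠ 1. Hence x^2 - 46x + 222 is irreducible over Q and is the minimal polynomial of α.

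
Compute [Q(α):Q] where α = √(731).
[Q(α):Q] = 2

[Q(α):Q] equals the degree of the minimal polynomial of α. Here α^2 = 731 and x^2 - 731 is irreducible (d = 731 is squarefree, ≠ 1, hence not a square), so deg(m_α) = 2. Thus [Q(α):Q] = 2.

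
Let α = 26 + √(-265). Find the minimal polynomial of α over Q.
m_α(x) = x^2 - 52x + 941

From α - 26 = √(-265), squaring gives (α - 26)^2 = -265, i.e. α^2 - 52α + 676 = -265, so α^2 - 52α + 941 = 0. The discriminant of x^2 - 52x + 941 is (-52)^2 - 4·(941) = 2704 - 3764 = -1060, and 4·(-265) is not a perfect square in Q since -265 is squarefree and ≠ 1. Hence x^2 - 52x + 941 is irreducible over Q and is the minimal polynomial of α.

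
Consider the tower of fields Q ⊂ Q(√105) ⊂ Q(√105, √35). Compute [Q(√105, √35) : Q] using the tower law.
[Q(√105, √35) : Q] = 4

[Q(√105):Q] = 2 (min poly x^2 - 105, irreducible since 105 is squarefree > 1). For the top step, suppose √35 ∈ Q(√105), say √35 = c + d√105 with c, d ∈ Q. Squaring: 35 = c^2 + 105d^2 + 2cd√105. Since √105 ∉ Q this forces 2cd = 0. If d = 0 then √35 = c ∈ Q, contradicting 35 squarefree > 1. If c = 0 then 35 = 105d^2, so 105·35 = (105d)^2 is a perfect square in Q — but 105·35 = 3675 is not a perfect square (since 105 and 35 are distinct squarefree integers). Contradiction. Hence √35 ∉ Q(√105), so x^2 - 35 stays irreducible over Q(√105) and [Q(√105, √35) : Q(√105)] = 2. By the tower law, [Q(√105, √35) : Q] = 2 · 2 = 4.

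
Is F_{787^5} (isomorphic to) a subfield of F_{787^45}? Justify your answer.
Yes: F_{787^5} is a subfield of F_{787^45}

F_{p^m} embeds in F_{p^n} iff m | n (since F_{p^n} is the splitting field of x^(p^n) - x, and F_{p^m} ⊂ F_{p^n} forces p^n to be a power of p^m, i.e. m | n; conversely if m | n then every root of x^(p^m) - x is a root of x^(p^n) - x). Here 5 | 45 (since 45 = 9·5), so F_{787^5} is a subfield of F_{787^45}, and [F_{787^45} : F_{787^5}] = 45/5 = 9.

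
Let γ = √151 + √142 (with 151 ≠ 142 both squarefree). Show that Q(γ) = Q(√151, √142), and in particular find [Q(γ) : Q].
[Q(γ) : Q] = 4 (equivalently, Q(γ) = Q(√151, √142))

Obviously Q(γ) ⊆ Q(√151, √142), and [Q(√151, √142):Q] = 4 (since 151, 142 are distinct squarefree integers > 1 with 21442 not a perfect square). To show equality we compute the minimal polynomial of γ. From γ = √151 + √142: γ^2 = 151 + 2√(21442) + 142 = 293 + 2√(21442), so γ^2 - 293 = 2√(21442); squaring, (γ^2 - 293)^2 = 4·21442, i.e. γ^4 - 586γ^2 + 85849 - 85768 = 0, i.e. γ^4 - 586γ^2 + 81 = 0. So γ is a root of x^4 - 586x^2 + 81. This polynomial is irreducible over Q: it has no rational root (each ±√151 ± √142 is irrational), and any factorization into two quadratics over Q would force √(21442) ∈ Q (pairing opposite roots) or √151, √142 ∈ Q (other pairings), all impossible. Hence [Q(γ):Q] = 4 = [Q(√151, √142):Q], so Q(γ) = Q(√151, √142).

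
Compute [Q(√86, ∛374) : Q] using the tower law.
[Q(√86, ∛374) : Q] = 6

Let L = Q(√86, ∛374). Since Q(√86) ⊂ L and [Q(√86):Q] = 2, the tower law gives 2 | [L:Q]. Likewise Q(∛374) ⊂ L with [Q(∛374):Q] = 3 (because 374 is not a perfect cube), so 3 | [L:Q]. As gcd(2,3) = 1, [L:Q] is divisible by 6. Conversely L is generated over Q by √86 and ∛374, so [L:Q] ≤ 2·3 = 6. Therefore [Q(√86, ∛374) : Q] = 6.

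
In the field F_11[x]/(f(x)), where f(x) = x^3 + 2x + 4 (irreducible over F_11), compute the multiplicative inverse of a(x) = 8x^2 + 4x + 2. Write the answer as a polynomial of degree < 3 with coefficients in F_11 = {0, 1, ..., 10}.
a(x)^(-1) ≡ 3x^2 + 8 (mod f(x))

Since f is irreducible over F_11, F_11[x]/(f) is a field and a(x) ≠ 0 has an inverse. Apply the extended Euclidean algorithm to f(x) and a(x) in F_11[x]: f(x) = (7x + 2)·a(x) + (2x);  a(x) = (4x + 2)·(2x) + (2). The last nonzero remainder is the constant 2 = gcd(f, a) in F_11. Back-substituting through the division chain expresses 2 = s(x)·a(x) + t(x)·f(x) with s(x) ≡ 6x^2 + 5 (mod f), so (6x^2 + 5)·a(x) ≡ 2 (mod f). Multiplying by 2^(-1) ≡ 6 in F_11 gives a(x)^(-1) ≡ 6·(6x^2 + 5) ≡ 3x^2 + 8 (mod f). Check: (8x^2 + 4x + 2)·(3x^2 + 8) = 2x^4 + x^3 + 4x^2 + 10x + 5 ≡ 1 (mod x^3 + 2x + 4).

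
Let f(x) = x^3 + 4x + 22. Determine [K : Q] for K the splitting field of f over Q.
[K : Q] = 6

By the rational root test, any rational root of the monic integer polynomial f(x) = x^3 + 4x + 22 must be an integer dividing the constant term 22, i.e. one of ±{1, 2, 11, 22}. Evaluating: f(1) = 27, f(-1) = 17, f(2) = 38, f(-2) = 6, f(11) = 1397, f(-11) = -1353, f(22) = 10758, f(-22) = -10714; none is 0, so f has no rational root and is therefore irreducible over Q (a cubic with no linear factor over a field is irreducible). For an irreducible cubic, the Galois group is A_3 or S_3 according as the discriminant disc(f) = -4a^3 - 27b^2 = -4·(4)^3 - 27·(22)^2 = -13324 is or is not a square in Q. Here disc(f) = -13324 is not a perfect square in Q, so the Galois group of f over Q is not contained in A_3 and must be all of S_3. The splitting field has degree |S_3| = 6 over Q, so [K : Q] = 6.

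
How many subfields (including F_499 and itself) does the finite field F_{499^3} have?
F_{499^3} has 2 subfields

The subfields of F_{p^n} are exactly the fields F_{p^d} for d | n (each is the fixed field of the unique index-d subgroup of Gal(F_{p^n}/F_p) ≅ Z/nZ). The divisors of n = 3 are {1, 3}, giving 2 subfields: F_{499^1}, F_{499^3}.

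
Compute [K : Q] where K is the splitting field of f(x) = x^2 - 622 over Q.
[K : Q] = 2

f(x) = x^2 - 622 factors as (x - √622)(x + √622). The splitting field is K = Q(√622). Since 622 is squarefree and > 1, it is not a perfect square, so x^2 - 622 is irreducible over Q and [Q(√622) : Q] = 2. Hence [K : Q] = 2.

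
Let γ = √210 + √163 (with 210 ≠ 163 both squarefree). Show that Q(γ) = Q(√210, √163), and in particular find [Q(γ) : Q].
[Q(γ) : Q] = 4 (equivalently, Q(γ) = Q(√210, √163))

Obviously Q(γ) ⊆ Q(√210, √163), and [Q(√210, √163):Q] = 4 (since 210, 163 are distinct squarefree integers > 1 with 34230 not a perfect square). To show equality we compute the minimal polynomial of γ. From γ = √210 + √163: γ^2 = 210 + 2√(34230) + 163 = 373 + 2√(34230), so γ^2 - 373 = 2√(34230); squaring, (γ^2 - 373)^2 = 4·34230, i.e. γ^4 - 746γ^2 + 139129 - 136920 = 0, i.e. γ^4 - 746γ^2 + 2209 = 0. So γ is a root of x^4 - 746x^2 + 2209. This polynomial is irreducible over Q: it has no rational root (each ±√210 ± √163 is irrational), and any factorization into two quadratics over Q would force √(34230) ∈ Q (pairing opposite roots) or √210, √163 ∈ Q (other pairings), all impossible. Hence [Q(γ):Q] = 4 = [Q(√210, √163):Q], so Q(γ) = Q(√210, √163).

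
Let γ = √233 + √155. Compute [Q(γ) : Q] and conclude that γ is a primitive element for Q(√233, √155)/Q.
[Q(γ) : Q] = 4 (equivalently, Q(γ) = Q(√233, √155))

Obviously Q(γ) ⊆ Q(√233, √155), and [Q(√233, √155):Q] = 4 (since 233, 155 are distinct squarefree integers > 1 with 36115 not a perfect square). To show equality we compute the minimal polynomial of γ. From γ = √233 + √155: γ^2 = 233 + 2√(36115) + 155 = 388 + 2√(36115), so γ^2 - 388 = 2√(36115); squaring, (γ^2 - 388)^2 = 4·36115, i.e. γ^4 - 776γ^2 + 150544 - 144460 = 0, i.e. γ^4 - 776γ^2 + 6084 = 0. So γ is a root of x^4 - 776x^2 + 6084. This polynomial is irreducible over Q: it has no rational root (each ±√233 ± √155 is irrational), and any factorization into two quadratics over Q would force √(36115) ∈ Q (pairing opposite roots) or √233, √155 ∈ Q (other pairings), all impossible. Hence [Q(γ):Q] = 4 = [Q(√233, √155):Q], so Q(γ) = Q(√233, √155).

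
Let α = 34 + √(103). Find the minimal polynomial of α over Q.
m_α(x) = x^2 - 68x + 1053

From α - 34 = √(103), squaring gives (α - 34)^2 = 103, i.e. α^2 - 68α + 1156 = 103, so α^2 - 68α + 1053 = 0. The discriminant of x^2 - 68x + 1053 is (-68)^2 - 4·(1053) = 4624 - 4212 = 412, and 4·(103) is not a perfect square in Q since 103 is squarefree and ≠ 1. Hence x^2 - 68x + 1053 is irreducible over Q and is the minimal polynomial of α.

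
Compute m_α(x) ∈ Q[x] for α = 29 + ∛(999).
m_α(x) = x^3 - 87x^2 + 2523x - 25388

Set β = α - 29 = ∛(999), so β^3 = 999. Then (α - 29)^3 - 999 = 0, i.e. α is a root of g(x) = (x - 29)^3 - 999 = x^3 - 87x^2 + 2523x - 25388. Since g(x) = h(x - 29) where h(x) = x^3 - 999, and h is irreducible over Q (because 999 is not a perfect cube, so h has no rational root, and a monic cubic with no rational root is irreducible), g is also irreducible (irreducibility is preserved under the substitution x → x - 29). Hence m_α(x) = x^3 - 87x^2 + 2523x - 25388.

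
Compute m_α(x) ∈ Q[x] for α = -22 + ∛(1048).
m_α(x) = x^3 + 66x^2 + 1452x + 9600

Set β = α + 22 = ∛(1048), so β^3 = 1048. Then (α + 22)^3 - 1048 = 0, i.e. α is a root of g(x) = (x + 22)^3 - 1048 = x^3 + 66x^2 + 1452x + 9600. Since g(x) = h(x + 22) where h(x) = x^3 - 1048, and h is irreducible over Q (because 1048 is not a perfect cube, so h has no rational root, and a monic cubic with no rational root is irreducible), g is also irreducible (irreducibility is preserved under the substitution x → x + 22). Hence m_α(x) = x^3 + 66x^2 + 1452x + 9600.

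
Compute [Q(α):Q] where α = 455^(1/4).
[Q(α):Q] = 4

α is a root of x^4 - 455. By Eisenstein's criterion at the prime p = 5 (which divides the constant term 455 but p^2 = 25 does not, since 455 is squarefree), x^4 - 455 is irreducible over Q. Hence [Q(α):Q] = 4.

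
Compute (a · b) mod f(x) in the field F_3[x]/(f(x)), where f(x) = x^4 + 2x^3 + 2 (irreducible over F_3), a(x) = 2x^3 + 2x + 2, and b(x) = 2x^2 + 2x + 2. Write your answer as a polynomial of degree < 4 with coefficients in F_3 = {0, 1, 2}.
a · b ≡ x^3 + 2x^2 (mod f(x))

Multiply in F_3[x]: a(x)·b(x) = (2x^3 + 2x + 2)·(2x^2 + 2x + 2) = x^5 + x^4 + 2x^3 + 2x^2 + 2x + 1. This has degree ≥ 4, so divide by f(x) over F_3: x^5 + x^4 + 2x^3 + 2x^2 + 2x + 1 = (x + 2)·(x^4 + 2x^3 + 2) + (x^3 + 2x^2). Hence a·b ≡ x^3 + 2x^2 (mod f). (F_3[x]/(f) is a field with 3^4 = 81 elements since f is irreducible of degree 4.)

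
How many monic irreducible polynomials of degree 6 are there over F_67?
There are 15076346164 monic irreducible polynomials of degree 6 over F_67

Each element of F_{67^6} that lies in no proper subfield is a root of exactly one monic irreducible of degree 6 over F_67, and each such polynomial has 6 distinct roots in F_{67^6}. By Möbius inversion the count is N_67(6) = (1/6) Σ_{d|6} μ(6/d) · 67^d = (1/6)(μ(6)·67^1 + μ(3)·67^2 + μ(2)·67^3 + μ(1)·67^6) = 90458076984/6 = 15076346164.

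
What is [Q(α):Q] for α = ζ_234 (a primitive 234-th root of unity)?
[Q(α):Q] = 72

The minimal polynomial of ζ_234 over Q is the 234-th cyclotomic polynomial Φ_234(x), which is irreducible over Q and has degree φ(234) = 72. Hence [Q(α):Q] = φ(234) = 72.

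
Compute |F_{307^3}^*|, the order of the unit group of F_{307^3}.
|F_{307^3}^*| = 28934442

F_{307^3} has 307^3 = 28934443 elements; its multiplicative group consists of all nonzero elements, so |F_{307^3}^*| = 28934443 - 1 = 28934442. (It is cyclic since any finite subgroup of the multiplicative group of a field is cyclic.)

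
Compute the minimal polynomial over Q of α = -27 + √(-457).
m_α(x) = x^2 + 54x + 1186

From α + 27 = √(-457), squaring gives (α + 27)^2 = -457, i.e. α^2 + 54α + 729 = -457, so α^2 + 54α + 1186 = 0. The discriminant of x^2 + 54x + 1186 is (54)^2 - 4·(1186) = 2916 - 4744 = -1828, and 4·(-457) is not a perfect square in Q since -457 is squarefree and ≠ 1. Hence x^2 + 54x + 1186 is irreducible over Q and is the minimal polynomial of α.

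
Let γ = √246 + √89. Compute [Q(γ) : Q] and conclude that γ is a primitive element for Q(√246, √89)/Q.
[Q(γ) : Q] = 4 (equivalently, Q(γ) = Q(√246, √89))

Obviously Q(γ) ⊆ Q(√246, √89), and [Q(√246, √89):Q] = 4 (since 246, 89 are distinct squarefree integers > 1 with 21894 not a perfect square). To show equality we compute the minimal polynomial of γ. From γ = √246 + √89: γ^2 = 246 + 2√(21894) + 89 = 335 + 2√(21894), so γ^2 - 335 = 2√(21894); squaring, (γ^2 - 335)^2 = 4·21894, i.e. γ^4 - 670γ^2 + 112225 - 87576 = 0, i.e. γ^4 - 670γ^2 + 24649 = 0. So γ is a root of x^4 - 670x^2 + 24649. This polynomial is irreducible over Q: it has no rational root (each ±√246 ± √89 is irrational), and any factorization into two quadratics over Q would force √(21894) ∈ Q (pairing opposite roots) or √246, √89 ∈ Q (other pairings), all impossible. Hence [Q(γ):Q] = 4 = [Q(√246, √89):Q], so Q(γ) = Q(√246, √89).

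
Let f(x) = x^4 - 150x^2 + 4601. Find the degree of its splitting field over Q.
[K : Q] = 4

Solving the quadratic in x^2: x^2 = (150 ± √(150^2 - 4·4601))/2 = (150 ± √4096)/2 = (150 ± 64)/2, giving x^2 = 43 or x^2 = 107. So f(x) = (x^2 - 43)(x^2 - 107) and the roots of f are ±√43, ±√107. Hence the splitting field is K = Q(√43, √107). Since 43 and 107 are distinct squarefree integers > 1, their product 4601 is not a perfect square, so √107 ∉ Q(√43). By the tower law [K:Q] = [Q(√43,√107):Q(√43)] · [Q(√43):Q] = 2 · 2 = 4.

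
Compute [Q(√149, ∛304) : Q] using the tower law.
[Q(√149, ∛304) : Q] = 6

Let L = Q(√149, ∛304). Since Q(√149) ⊂ L and [Q(√149):Q] = 2, the tower law gives 2 | [L:Q]. Likewise Q(∛304) ⊂ L with [Q(∛304):Q] = 3 (because 304 is not a perfect cube), so 3 | [L:Q]. As gcd(2,3) = 1, [L:Q] is divisible by 6. Conversely L is generated over Q by √149 and ∛304, so [L:Q] ≤ 2·3 = 6. Therefore [Q(√149, ∛304) : Q] = 6.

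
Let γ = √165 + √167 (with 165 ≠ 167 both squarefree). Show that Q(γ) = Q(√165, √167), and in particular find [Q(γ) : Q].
[Q(γ) : Q] = 4 (equivalently, Q(γ) = Q(√165, √167))

Obviously Q(γ) ⊆ Q(√165, √167), and [Q(√165, √167):Q] = 4 (since 165, 167 are distinct squarefree integers > 1 with 27555 not a perfect square). To show equality we compute the minimal polynomial of γ. From γ = √165 + √167: γ^2 = 165 + 2√(27555) + 167 = 332 + 2√(27555), so γ^2 - 332 = 2√(27555); squaring, (γ^2 - 332)^2 = 4·27555, i.e. γ^4 - 664γ^2 + 110224 - 110220 = 0, i.e. γ^4 - 664γ^2 + 4 = 0. So γ is a root of x^4 - 664x^2 + 4. This polynomial is irreducible over Q: it has no rational root (each ±√165 ± √167 is irrational), and any factorization into two quadratics over Q would force √(27555) ∈ Q (pairing opposite roots) or √165, √167 ∈ Q (other pairings), all impossible. Hence [Q(γ):Q] = 4 = [Q(√165, √167):Q], so Q(γ) = Q(√165, √167).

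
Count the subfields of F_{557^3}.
F_{557^3} has 2 subfields

The subfields of F_{p^n} are exactly the fields F_{p^d} for d | n (each is the fixed field of the unique index-d subgroup of Gal(F_{p^n}/F_p) ≅ Z/nZ). The divisors of n = 3 are {1, 3}, giving 2 subfields: F_{557^1}, F_{557^3}.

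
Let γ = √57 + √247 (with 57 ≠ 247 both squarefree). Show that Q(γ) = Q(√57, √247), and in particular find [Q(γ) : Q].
[Q(γ) : Q] = 4 (equivalently, Q(γ) = Q(√57, √247))

Obviously Q(γ) ⊆ Q(√57, √247), and [Q(√57, √247):Q] = 4 (since 57, 247 are distinct squarefree integers > 1 with 14079 not a perfect square). To show equality we compute the minimal polynomial of γ. From γ = √57 + √247: γ^2 = 57 + 2√(14079) + 247 = 304 + 2√(14079), so γ^2 - 304 = 2√(14079); squaring, (γ^2 - 304)^2 = 4·14079, i.e. γ^4 - 608γ^2 + 92416 - 56316 = 0, i.e. γ^4 - 608γ^2 + 36100 = 0. So γ is a root of x^4 - 608x^2 + 36100. This polynomial is irreducible over Q: it has no rational root (each ±√57 ± √247 is irrational), and any factorization into two quadratics over Q would force √(14079) ∈ Q (pairing opposite roots) or √57, √247 ∈ Q (other pairings), all impossible. Hence [Q(γ):Q] = 4 = [Q(√57, √247):Q], so Q(γ) = Q(√57, √247).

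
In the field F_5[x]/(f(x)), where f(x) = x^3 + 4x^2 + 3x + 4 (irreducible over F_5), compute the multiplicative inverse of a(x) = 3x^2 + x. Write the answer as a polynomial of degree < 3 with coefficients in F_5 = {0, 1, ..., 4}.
a(x)^(-1) ≡ 2x^2 + x + 2 (mod f(x))

Since f is irreducible over F_5, F_5[x]/(f) is a field and a(x) ≠ 0 has an inverse. Apply the extended Euclidean algorithm to f(x) and a(x) in F_5[x]: f(x) = (2x + 4)·a(x) + (4x + 4);  a(x) = (2x + 2)·(4x + 4) + (2). The last nonzero remainder is the constant 2 = gcd(f, a) in F_5. Back-substituting through the division chain expresses 2 = s(x)·a(x) + t(x)·f(x) with s(x) ≡ 4x^2 + 2x + 4 (mod f), so (4x^2 + 2x + 4)·a(x) ≡ 2 (mod f). Multiplying by 2^(-1) ≡ 3 in F_5 gives a(x)^(-1) ≡ 3·(4x^2 + 2x + 4) ≡ 2x^2 + x + 2 (mod f). Check: (3x^2 + x)·(2x^2 + x + 2) = x^4 + 2x^2 + 2x ≡ 1 (mod x^3 + 4x^2 + 3x + 4).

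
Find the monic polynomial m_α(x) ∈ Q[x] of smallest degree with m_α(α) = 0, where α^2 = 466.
m_α(x) = x^2 - 466

α satisfies α^2 - 466 = 0, so x^2 - 466 annihilates α. Since d = 466 is squarefree and ≠ 1, it is not a perfect square in Q, so x^2 - 466 has no rational root and is therefore irreducible over Q (a degree-2 polynomial over a field is irreducible iff it has no root). Hence m_α(x) = x^2 - 466.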